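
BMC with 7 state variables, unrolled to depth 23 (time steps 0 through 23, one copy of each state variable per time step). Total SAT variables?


BMC unrolls to depth k, creating one copy of each state var for steps 0..k.
Step count = 23 + 1 = 24 (steps 0 through 23)
Vars per step = 7
Total = 7 * 24 = 168

168


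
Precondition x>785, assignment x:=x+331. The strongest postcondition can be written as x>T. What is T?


Formula: sp(P, x:=E) = exists old_x. (x = E[old_x/x]) AND P[old_x/x] (old_x is the value of x before the assignment; eliminate old_x by solving x = E[old_x/x] for old_x)
Step 1: Precondition P: x>785, i.e. old_x > 785
Step 2: Assignment gives x = old_x + 331, so old_x = x - 331
Step 3: Substitute into P: x - 331 > 785
Step 4: Simplify: x > 785+331 = 1116

1116


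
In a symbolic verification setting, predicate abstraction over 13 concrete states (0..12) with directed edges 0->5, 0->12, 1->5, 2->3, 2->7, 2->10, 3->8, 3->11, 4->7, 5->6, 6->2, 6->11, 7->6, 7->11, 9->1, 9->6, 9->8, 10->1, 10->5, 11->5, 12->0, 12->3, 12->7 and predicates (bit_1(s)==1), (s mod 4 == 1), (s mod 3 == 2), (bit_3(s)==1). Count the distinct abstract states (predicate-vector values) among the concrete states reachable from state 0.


BFS from 0:
Concrete reachable: {0, 1, 2, 3, 5, 6, 7, 8, 10, 11, 12}
Abstract via predicates (bit_1(s)==1), (s mod 4 == 1), (s mod 3 == 2), (bit_3(s)==1):
  (0,0,0,0) <- {0}
  (0,0,0,1) <- {12}
  (0,0,1,1) <- {8}
  (0,1,0,0) <- {1}
  (0,1,1,0) <- {5}
  (1,0,0,0) <- {3, 6, 7}
  (1,0,0,1) <- {10}
  (1,0,1,0) <- {2}
  (1,0,1,1) <- {11}
Distinct abstract states = 9

9


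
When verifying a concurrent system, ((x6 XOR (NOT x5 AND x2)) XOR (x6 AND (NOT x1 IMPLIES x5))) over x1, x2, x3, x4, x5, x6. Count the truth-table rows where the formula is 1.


Formula: ((x6 XOR (NOT x5 AND x2)) XOR (x6 AND (NOT x1 IMPLIES x5))) over 6 vars (64 rows)
Evaluate each row (x1, x2, x3, x4, x5, x6 as bits, MSB first):
  row 0 [000000]: ((0 XOR (NOT 0 AND 0)) XOR (0 AND (NOT 0 IMPLIES 0))) -> 0
  row 1 [000001]: ((1 XOR (NOT 0 AND 0)) XOR (1 AND (NOT 0 IMPLIES 0))) -> 1
  row 2 [000010]: ((0 XOR (NOT 1 AND 0)) XOR (0 AND (NOT 0 IMPLIES 1))) -> 0
  row 3 [000011]: ((1 XOR (NOT 1 AND 0)) XOR (1 AND (NOT 0 IMPLIES 1))) -> 0
  row 4 [000100]: ((0 XOR (NOT 0 AND 0)) XOR (0 AND (NOT 0 IMPLIES 0))) -> 0
  (every remaining row is evaluated the same way; all 64 results are listed next)
Full result column, 8 rows per line (x1,x2,x3 fixed per line; x4,x5,x6 runs 000..111 left to right):
  rows 0-7 [x1,x2,x3=000]: 01000100  (ones: 2)
  rows 8-15 [x1,x2,x3=001]: 01000100  (ones: 2)
  rows 16-23 [x1,x2,x3=010]: 10001000  (ones: 2)
  rows 24-31 [x1,x2,x3=011]: 10001000  (ones: 2)
  rows 32-39 [x1,x2,x3=100]: 00000000  (ones: 0)
  rows 40-47 [x1,x2,x3=101]: 00000000  (ones: 0)
  rows 48-55 [x1,x2,x3=110]: 11001100  (ones: 4)
  rows 56-63 [x1,x2,x3=111]: 11001100  (ones: 4)
Count of 1-rows = 2+2+2+2+0+0+4+4 = 16

16


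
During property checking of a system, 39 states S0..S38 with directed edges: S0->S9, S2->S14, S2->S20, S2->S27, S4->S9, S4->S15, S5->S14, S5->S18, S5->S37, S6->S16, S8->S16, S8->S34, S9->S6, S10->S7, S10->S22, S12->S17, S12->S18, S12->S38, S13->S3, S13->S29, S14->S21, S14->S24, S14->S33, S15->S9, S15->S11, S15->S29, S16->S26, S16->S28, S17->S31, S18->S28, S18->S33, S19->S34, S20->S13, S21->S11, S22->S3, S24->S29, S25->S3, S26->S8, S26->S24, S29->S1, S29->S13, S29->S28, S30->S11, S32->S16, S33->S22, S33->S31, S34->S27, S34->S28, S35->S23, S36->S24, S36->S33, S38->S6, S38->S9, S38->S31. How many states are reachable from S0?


BFS from S0:
  layer 0: {S0}
  layer 1: {S9}
  layer 2: {S6}
  layer 3: {S16}
  layer 4: {S26, S28}
  layer 5: {S8, S24}
  layer 6: {S29, S34}
  layer 7: {S1, S13, S27}
  layer 8: {S3}
Reachable set: {S0, S1, S3, S6, S8, S9, S13, S16, S24, S26, S27, S28, S29, S34}
Count = 14

14


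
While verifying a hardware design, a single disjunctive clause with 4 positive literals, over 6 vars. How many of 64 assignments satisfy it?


Step 1: Total=2^6=64
Step 2: Unsat when all 4 false: 2^2=4
Step 3: Sat=64-4=60

60


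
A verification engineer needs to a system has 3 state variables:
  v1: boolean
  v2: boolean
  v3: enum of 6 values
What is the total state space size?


State space = product of domain sizes of all variables.
Domain sizes:
  v1 (boolean): 2
  v2 (boolean): 2
  v3 (enum of 6 values): 6
Product = 2 * 2 * 6 = 24

24


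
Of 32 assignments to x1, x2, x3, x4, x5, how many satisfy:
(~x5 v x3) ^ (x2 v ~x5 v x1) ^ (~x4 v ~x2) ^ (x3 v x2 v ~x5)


CNF with 4 clauses over 5 vars (32 assignments).
An assignment satisfies CNF iff every clause has >=1 true literal.
Check each row (bits = x1,x2,x3,x4,x5; clause T/F shown):
  row 0 [00000]: clauses=TTTT -> 1
  row 1 [00001]: clauses=FFTF -> 0
  row 2 [00010]: clauses=TTTT -> 1
  row 3 [00011]: clauses=FFTF -> 0
  row 4 [00100]: clauses=TTTT -> 1
  row 5 [00101]: clauses=TFTT -> 0
  row 6 [00110]: clauses=TTTT -> 1
  row 7 [00111]: clauses=TFTT -> 0
  row 8 [01000]: clauses=TTTT -> 1
  row 9 [01001]: clauses=FTTT -> 0
  row 10 [01010]: clauses=TTFT -> 0
  row 11 [01011]: clauses=FTFT -> 0
  row 12 [01100]: clauses=TTTT -> 1
  row 13 [01101]: clauses=TTTT -> 1
  row 14 [01110]: clauses=TTFT -> 0
  row 15 [01111]: clauses=TTFT -> 0
  row 16 [10000]: clauses=TTTT -> 1
  row 17 [10001]: clauses=FTTF -> 0
  row 18 [10010]: clauses=TTTT -> 1
  row 19 [10011]: clauses=FTTF -> 0
  row 20 [10100]: clauses=TTTT -> 1
  row 21 [10101]: clauses=TTTT -> 1
  row 22 [10110]: clauses=TTTT -> 1
  row 23 [10111]: clauses=TTTT -> 1
  row 24 [11000]: clauses=TTTT -> 1
  row 25 [11001]: clauses=FTTT -> 0
  row 26 [11010]: clauses=TTFT -> 0
  row 27 [11011]: clauses=FTFT -> 0
  row 28 [11100]: clauses=TTTT -> 1
  row 29 [11101]: clauses=TTTT -> 1
  row 30 [11110]: clauses=TTFT -> 0
  row 31 [11111]: clauses=TTFT -> 0
Full result column, 8 rows per line (x1,x2 fixed per line; x3,x4,x5 runs 000..111 left to right):
  rows 0-7 [x1,x2=00]: 10101010  (ones: 4)
  rows 8-15 [x1,x2=01]: 10001100  (ones: 3)
  rows 16-23 [x1,x2=10]: 10101111  (ones: 6)
  rows 24-31 [x1,x2=11]: 10001100  (ones: 3)
Satisfying assignments = 4+3+6+3 = 16

16


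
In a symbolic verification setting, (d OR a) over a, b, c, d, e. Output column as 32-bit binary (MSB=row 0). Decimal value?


Formula: (d OR a) over a, b, c, d, e (32 rows)
Evaluate each row (bits = a,b,c,d,e, MSB first):
  row 0 [00000]: (0 OR 0) -> 0
  row 1 [00001]: (0 OR 0) -> 0
  row 2 [00010]: (1 OR 0) -> 1
  row 3 [00011]: (1 OR 0) -> 1
  row 4 [00100]: (0 OR 0) -> 0
  row 5 [00101]: (0 OR 0) -> 0
  row 6 [00110]: (1 OR 0) -> 1
  row 7 [00111]: (1 OR 0) -> 1
  row 8 [01000]: (0 OR 0) -> 0
  row 9 [01001]: (0 OR 0) -> 0
  row 10 [01010]: (1 OR 0) -> 1
  row 11 [01011]: (1 OR 0) -> 1
  row 12 [01100]: (0 OR 0) -> 0
  row 13 [01101]: (0 OR 0) -> 0
  row 14 [01110]: (1 OR 0) -> 1
  row 15 [01111]: (1 OR 0) -> 1
  row 16 [10000]: (0 OR 1) -> 1
  row 17 [10001]: (0 OR 1) -> 1
  row 18 [10010]: (1 OR 1) -> 1
  row 19 [10011]: (1 OR 1) -> 1
  row 20 [10100]: (0 OR 1) -> 1
  row 21 [10101]: (0 OR 1) -> 1
  row 22 [10110]: (1 OR 1) -> 1
  row 23 [10111]: (1 OR 1) -> 1
  row 24 [11000]: (0 OR 1) -> 1
  row 25 [11001]: (0 OR 1) -> 1
  row 26 [11010]: (1 OR 1) -> 1
  row 27 [11011]: (1 OR 1) -> 1
  row 28 [11100]: (0 OR 1) -> 1
  row 29 [11101]: (0 OR 1) -> 1
  row 30 [11110]: (1 OR 1) -> 1
  row 31 [11111]: (1 OR 1) -> 1
Full result column, 4 rows per line (a,b,c fixed per line; d,e runs 00..11 left to right):
  rows 0-3 [a,b,c=000]: 0011  = hex 3
  rows 4-7 [a,b,c=001]: 0011  = hex 3
  rows 8-11 [a,b,c=010]: 0011  = hex 3
  rows 12-15 [a,b,c=011]: 0011  = hex 3
  rows 16-19 [a,b,c=100]: 1111  = hex F
  rows 20-23 [a,b,c=101]: 1111  = hex F
  rows 24-27 [a,b,c=110]: 1111  = hex F
  rows 28-31 [a,b,c=111]: 1111  = hex F
Output column (row 0 .. row 31) = 00110011001100111111111111111111
Output column grouped in 4s = 0011 0011 0011 0011 1111 1111 1111 1111 = 0x3333FFFF
Convert to decimal digit by digit (value = value*16 + digit):
  3 -> 3
  3*16 + 3 = 51
  51*16 + 3 = 819
  819*16 + 3 = 13107
  13107*16 + 15 (F) = 209727
  209727*16 + 15 (F) = 3355647
  3355647*16 + 15 (F) = 53690367
  53690367*16 + 15 (F) = 859045887
Decimal = 859045887

859045887


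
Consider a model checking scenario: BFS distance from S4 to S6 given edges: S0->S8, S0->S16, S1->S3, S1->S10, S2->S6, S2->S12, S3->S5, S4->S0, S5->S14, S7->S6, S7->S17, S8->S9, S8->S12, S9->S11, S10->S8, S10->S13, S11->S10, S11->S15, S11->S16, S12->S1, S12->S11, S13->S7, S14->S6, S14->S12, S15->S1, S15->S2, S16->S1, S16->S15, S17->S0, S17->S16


BFS layer-by-layer from S4:
  dist 0: {S4}
  dist 1: {S0}
  dist 2: {S8, S16}
  dist 3: {S1, S9, S12, S15}
  dist 4: {S2, S3, S10, S11}
  dist 5: {S5, S6, S13}
  -> S6 reached at distance 5
Shortest path length = 5

5


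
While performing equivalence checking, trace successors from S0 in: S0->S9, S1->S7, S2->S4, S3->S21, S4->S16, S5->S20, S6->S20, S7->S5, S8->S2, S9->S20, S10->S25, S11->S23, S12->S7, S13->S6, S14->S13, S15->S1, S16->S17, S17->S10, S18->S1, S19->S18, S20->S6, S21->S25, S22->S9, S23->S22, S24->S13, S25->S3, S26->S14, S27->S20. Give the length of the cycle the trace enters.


Trace from S0 until a state repeats:
  S0 -> S9 -> S20 -> S6 -> S20
S20 first seen at step 2, revisited at step 4.
Cycle length = 4 - 2 = 2

2


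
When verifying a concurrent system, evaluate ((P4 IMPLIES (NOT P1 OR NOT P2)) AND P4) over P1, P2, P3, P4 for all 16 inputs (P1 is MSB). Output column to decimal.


Formula: ((P4 IMPLIES (NOT P1 OR NOT P2)) AND P4) over P1, P2, P3, P4 (16 rows)
Evaluate each row (bits = P1,P2,P3,P4, MSB first):
  row 0 [0000]: ((0 IMPLIES (NOT 0 OR NOT 0)) AND 0) -> 0
  row 1 [0001]: ((1 IMPLIES (NOT 0 OR NOT 0)) AND 1) -> 1
  row 2 [0010]: ((0 IMPLIES (NOT 0 OR NOT 0)) AND 0) -> 0
  row 3 [0011]: ((1 IMPLIES (NOT 0 OR NOT 0)) AND 1) -> 1
  row 4 [0100]: ((0 IMPLIES (NOT 0 OR NOT 1)) AND 0) -> 0
  row 5 [0101]: ((1 IMPLIES (NOT 0 OR NOT 1)) AND 1) -> 1
  row 6 [0110]: ((0 IMPLIES (NOT 0 OR NOT 1)) AND 0) -> 0
  row 7 [0111]: ((1 IMPLIES (NOT 0 OR NOT 1)) AND 1) -> 1
  row 8 [1000]: ((0 IMPLIES (NOT 1 OR NOT 0)) AND 0) -> 0
  row 9 [1001]: ((1 IMPLIES (NOT 1 OR NOT 0)) AND 1) -> 1
  row 10 [1010]: ((0 IMPLIES (NOT 1 OR NOT 0)) AND 0) -> 0
  row 11 [1011]: ((1 IMPLIES (NOT 1 OR NOT 0)) AND 1) -> 1
  row 12 [1100]: ((0 IMPLIES (NOT 1 OR NOT 1)) AND 0) -> 0
  row 13 [1101]: ((1 IMPLIES (NOT 1 OR NOT 1)) AND 1) -> 0
  row 14 [1110]: ((0 IMPLIES (NOT 1 OR NOT 1)) AND 0) -> 0
  row 15 [1111]: ((1 IMPLIES (NOT 1 OR NOT 1)) AND 1) -> 0
Full result column, 4 rows per line (P1,P2 fixed per line; P3,P4 runs 00..11 left to right):
  rows 0-3 [P1,P2=00]: 0101  = hex 5
  rows 4-7 [P1,P2=01]: 0101  = hex 5
  rows 8-11 [P1,P2=10]: 0101  = hex 5
  rows 12-15 [P1,P2=11]: 0000  = hex 0
Output column (row 0 .. row 15) = 0101010101010000
Output column grouped in 4s = 0101 0101 0101 0000 = 0x5550
Convert to decimal digit by digit (value = value*16 + digit):
  5 -> 5
  5*16 + 5 = 85
  85*16 + 5 = 1365
  1365*16 + 0 = 21840
Decimal = 21840

21840


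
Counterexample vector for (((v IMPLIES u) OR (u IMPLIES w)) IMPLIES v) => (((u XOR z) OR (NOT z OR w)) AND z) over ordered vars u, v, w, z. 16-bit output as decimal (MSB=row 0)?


F1 = (((v IMPLIES u) OR (u IMPLIES w)) IMPLIES v)
F2 = (((u XOR z) OR (NOT z OR w)) AND z)
Counterexample to F1=>F2 is where F1=1 and F2=0.
Evaluate each row (bits = u,v,w,z, MSB first):
  row 0 [0000]: F1=0 F2=0 -> F1&~F2 -> 0
  row 1 [0001]: F1=0 F2=1 -> F1&~F2 -> 0
  row 2 [0010]: F1=0 F2=0 -> F1&~F2 -> 0
  row 3 [0011]: F1=0 F2=1 -> F1&~F2 -> 0
  row 4 [0100]: F1=1 F2=0 -> F1&~F2 -> 1
  row 5 [0101]: F1=1 F2=1 -> F1&~F2 -> 0
  row 6 [0110]: F1=1 F2=0 -> F1&~F2 -> 1
  row 7 [0111]: F1=1 F2=1 -> F1&~F2 -> 0
  row 8 [1000]: F1=0 F2=0 -> F1&~F2 -> 0
  row 9 [1001]: F1=0 F2=0 -> F1&~F2 -> 0
  row 10 [1010]: F1=0 F2=0 -> F1&~F2 -> 0
  row 11 [1011]: F1=0 F2=1 -> F1&~F2 -> 0
  row 12 [1100]: F1=1 F2=0 -> F1&~F2 -> 1
  row 13 [1101]: F1=1 F2=0 -> F1&~F2 -> 1
  row 14 [1110]: F1=1 F2=0 -> F1&~F2 -> 1
  row 15 [1111]: F1=1 F2=1 -> F1&~F2 -> 0
Full result column, 4 rows per line (u,v fixed per line; w,z runs 00..11 left to right):
  rows 0-3 [u,v=00]: 0000  = hex 0
  rows 4-7 [u,v=01]: 1010  = hex A
  rows 8-11 [u,v=10]: 0000  = hex 0
  rows 12-15 [u,v=11]: 1110  = hex E
Counterexample vector (row 0 .. row 15) = 0000101000001110
Output column grouped in 4s = 0000 1010 0000 1110 = 0x0A0E
Convert to decimal digit by digit (value = value*16 + digit):
  0 -> 0
  0*16 + 10 (A) = 10
  10*16 + 0 = 160
  160*16 + 14 (E) = 2574
Decimal = 2574

2574


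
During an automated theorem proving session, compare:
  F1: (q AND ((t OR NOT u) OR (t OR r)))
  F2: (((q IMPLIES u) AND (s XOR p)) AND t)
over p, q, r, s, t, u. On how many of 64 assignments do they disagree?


F1 = (q AND ((t OR NOT u) OR (t OR r)))
F2 = (((q IMPLIES u) AND (s XOR p)) AND t)
Evaluate both on each of 64 rows (bits = p,q,r,s,t,u):
  row 0 [000000]: F1=0 F2=0 -> 0
  row 1 [000001]: F1=0 F2=0 -> 0
  row 2 [000010]: F1=0 F2=0 -> 0
  row 3 [000011]: F1=0 F2=0 -> 0
  row 4 [000100]: F1=0 F2=0 -> 0
  (every remaining row is evaluated the same way; all 64 results are listed next)
Full result column, 8 rows per line (p,q,r fixed per line; s,t,u runs 000..111 left to right):
  rows 0-7 [p,q,r=000]: 00000011  (ones: 2)
  rows 8-15 [p,q,r=001]: 00000011  (ones: 2)
  rows 16-23 [p,q,r=010]: 10111010  (ones: 5)
  rows 24-31 [p,q,r=011]: 11111110  (ones: 7)
  rows 32-39 [p,q,r=100]: 00110000  (ones: 2)
  rows 40-47 [p,q,r=101]: 00110000  (ones: 2)
  rows 48-55 [p,q,r=110]: 10101011  (ones: 5)
  rows 56-63 [p,q,r=111]: 11101111  (ones: 7)
Disagreements = 2+2+5+7+2+2+5+7 = 32

32


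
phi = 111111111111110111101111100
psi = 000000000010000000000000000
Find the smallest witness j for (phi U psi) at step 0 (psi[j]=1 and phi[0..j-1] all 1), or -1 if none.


(phi U psi) at 0: need smallest j with psi[j]=1 and phi[i]=1 for all i in [0,j).
Scan from step 0:
  step 0: phi=1, psi=0 -> continue
  step 1: phi=1, psi=0 -> continue
  step 2: phi=1, psi=0 -> continue
  step 3: phi=1, psi=0 -> continue
  step 10: psi=1 and phi held for [0,10) -> witness found
Witness step = 10

10


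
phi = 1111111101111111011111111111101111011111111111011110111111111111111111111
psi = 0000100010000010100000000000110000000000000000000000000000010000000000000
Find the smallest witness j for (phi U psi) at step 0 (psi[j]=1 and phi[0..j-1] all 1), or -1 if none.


(phi U psi) at 0: need smallest j with psi[j]=1 and phi[i]=1 for all i in [0,j).
Scan from step 0:
  step 0: phi=1, psi=0 -> continue
  step 1: phi=1, psi=0 -> continue
  step 2: phi=1, psi=0 -> continue
  step 3: phi=1, psi=0 -> continue
  step 4: psi=1 and phi held for [0,4) -> witness found
Witness step = 4

4


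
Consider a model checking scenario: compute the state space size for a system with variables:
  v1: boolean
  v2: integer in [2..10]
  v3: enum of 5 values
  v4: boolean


State space = product of domain sizes of all variables.
Domain sizes:
  v1 (boolean): 2
  v2 (integer in [2..10]): 9
  v3 (enum of 5 values): 5
  v4 (boolean): 2
Product = 2 * 9 * 5 * 2 = 180

180


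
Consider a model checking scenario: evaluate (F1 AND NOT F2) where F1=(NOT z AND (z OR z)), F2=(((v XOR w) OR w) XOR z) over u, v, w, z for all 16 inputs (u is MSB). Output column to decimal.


F1 = (NOT z AND (z OR z))
F2 = (((v XOR w) OR w) XOR z)
Counterexample to F1=>F2 is where F1=1 and F2=0.
Evaluate each row (bits = u,v,w,z, MSB first):
  row 0 [0000]: F1=0 F2=0 -> F1&~F2 -> 0
  row 1 [0001]: F1=0 F2=1 -> F1&~F2 -> 0
  row 2 [0010]: F1=0 F2=1 -> F1&~F2 -> 0
  row 3 [0011]: F1=0 F2=0 -> F1&~F2 -> 0
  row 4 [0100]: F1=0 F2=1 -> F1&~F2 -> 0
  row 5 [0101]: F1=0 F2=0 -> F1&~F2 -> 0
  row 6 [0110]: F1=0 F2=1 -> F1&~F2 -> 0
  row 7 [0111]: F1=0 F2=0 -> F1&~F2 -> 0
  row 8 [1000]: F1=0 F2=0 -> F1&~F2 -> 0
  row 9 [1001]: F1=0 F2=1 -> F1&~F2 -> 0
  row 10 [1010]: F1=0 F2=1 -> F1&~F2 -> 0
  row 11 [1011]: F1=0 F2=0 -> F1&~F2 -> 0
  row 12 [1100]: F1=0 F2=1 -> F1&~F2 -> 0
  row 13 [1101]: F1=0 F2=0 -> F1&~F2 -> 0
  row 14 [1110]: F1=0 F2=1 -> F1&~F2 -> 0
  row 15 [1111]: F1=0 F2=0 -> F1&~F2 -> 0
Full result column, 4 rows per line (u,v fixed per line; w,z runs 00..11 left to right):
  rows 0-3 [u,v=00]: 0000  = hex 0
  rows 4-7 [u,v=01]: 0000  = hex 0
  rows 8-11 [u,v=10]: 0000  = hex 0
  rows 12-15 [u,v=11]: 0000  = hex 0
Counterexample vector (row 0 .. row 15) = 0000000000000000
Output column grouped in 4s = 0000 0000 0000 0000 = 0x0000
Convert to decimal digit by digit (value = value*16 + digit):
  0 -> 0
  0*16 + 0 = 0
  0*16 + 0 = 0
  0*16 + 0 = 0
Decimal = 0

0


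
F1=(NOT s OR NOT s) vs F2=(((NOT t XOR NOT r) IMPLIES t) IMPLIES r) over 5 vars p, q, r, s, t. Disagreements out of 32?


F1 = (NOT s OR NOT s)
F2 = (((NOT t XOR NOT r) IMPLIES t) IMPLIES r)
Evaluate both on each of 32 rows (bits = p,q,r,s,t):
  row 0 [00000]: F1=1 F2=0 (differ) -> 1
  row 1 [00001]: F1=1 F2=0 (differ) -> 1
  row 2 [00010]: F1=0 F2=0 -> 0
  row 3 [00011]: F1=0 F2=0 -> 0
  row 4 [00100]: F1=1 F2=1 -> 0
  row 5 [00101]: F1=1 F2=1 -> 0
  row 6 [00110]: F1=0 F2=1 (differ) -> 1
  row 7 [00111]: F1=0 F2=1 (differ) -> 1
  row 8 [01000]: F1=1 F2=0 (differ) -> 1
  row 9 [01001]: F1=1 F2=0 (differ) -> 1
  row 10 [01010]: F1=0 F2=0 -> 0
  row 11 [01011]: F1=0 F2=0 -> 0
  row 12 [01100]: F1=1 F2=1 -> 0
  row 13 [01101]: F1=1 F2=1 -> 0
  row 14 [01110]: F1=0 F2=1 (differ) -> 1
  row 15 [01111]: F1=0 F2=1 (differ) -> 1
  row 16 [10000]: F1=1 F2=0 (differ) -> 1
  row 17 [10001]: F1=1 F2=0 (differ) -> 1
  row 18 [10010]: F1=0 F2=0 -> 0
  row 19 [10011]: F1=0 F2=0 -> 0
  row 20 [10100]: F1=1 F2=1 -> 0
  row 21 [10101]: F1=1 F2=1 -> 0
  row 22 [10110]: F1=0 F2=1 (differ) -> 1
  row 23 [10111]: F1=0 F2=1 (differ) -> 1
  row 24 [11000]: F1=1 F2=0 (differ) -> 1
  row 25 [11001]: F1=1 F2=0 (differ) -> 1
  row 26 [11010]: F1=0 F2=0 -> 0
  row 27 [11011]: F1=0 F2=0 -> 0
  row 28 [11100]: F1=1 F2=1 -> 0
  row 29 [11101]: F1=1 F2=1 -> 0
  row 30 [11110]: F1=0 F2=1 (differ) -> 1
  row 31 [11111]: F1=0 F2=1 (differ) -> 1
Full result column, 8 rows per line (p,q fixed per line; r,s,t runs 000..111 left to right):
  rows 0-7 [p,q=00]: 11000011  (ones: 4)
  rows 8-15 [p,q=01]: 11000011  (ones: 4)
  rows 16-23 [p,q=10]: 11000011  (ones: 4)
  rows 24-31 [p,q=11]: 11000011  (ones: 4)
Disagreements = 4+4+4+4 = 16

16


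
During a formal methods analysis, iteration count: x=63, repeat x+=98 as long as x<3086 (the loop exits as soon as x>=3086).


Step 1: x goes from 63 toward 3086 by 98; the body runs while x<3086, so iterations = ceil((bound-start)/step)
Step 2: Distance=3023
Step 3: ceil(3023/98)=31

31


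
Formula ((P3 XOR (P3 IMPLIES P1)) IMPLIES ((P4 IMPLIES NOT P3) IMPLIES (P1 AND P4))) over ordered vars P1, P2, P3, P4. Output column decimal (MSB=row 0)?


Formula: ((P3 XOR (P3 IMPLIES P1)) IMPLIES ((P4 IMPLIES NOT P3) IMPLIES (P1 AND P4))) over P1, P2, P3, P4 (16 rows)
Evaluate each row (bits = P1,P2,P3,P4, MSB first):
  row 0 [0000]: ((0 XOR (0 IMPLIES 0)) IMPLIES ((0 IMPLIES NOT 0) IMPLIES (0 AND 0))) -> 0
  row 1 [0001]: ((0 XOR (0 IMPLIES 0)) IMPLIES ((1 IMPLIES NOT 0) IMPLIES (0 AND 1))) -> 0
  row 2 [0010]: ((1 XOR (1 IMPLIES 0)) IMPLIES ((0 IMPLIES NOT 1) IMPLIES (0 AND 0))) -> 0
  row 3 [0011]: ((1 XOR (1 IMPLIES 0)) IMPLIES ((1 IMPLIES NOT 1) IMPLIES (0 AND 1))) -> 1
  row 4 [0100]: ((0 XOR (0 IMPLIES 0)) IMPLIES ((0 IMPLIES NOT 0) IMPLIES (0 AND 0))) -> 0
  row 5 [0101]: ((0 XOR (0 IMPLIES 0)) IMPLIES ((1 IMPLIES NOT 0) IMPLIES (0 AND 1))) -> 0
  row 6 [0110]: ((1 XOR (1 IMPLIES 0)) IMPLIES ((0 IMPLIES NOT 1) IMPLIES (0 AND 0))) -> 0
  row 7 [0111]: ((1 XOR (1 IMPLIES 0)) IMPLIES ((1 IMPLIES NOT 1) IMPLIES (0 AND 1))) -> 1
  row 8 [1000]: ((0 XOR (0 IMPLIES 1)) IMPLIES ((0 IMPLIES NOT 0) IMPLIES (1 AND 0))) -> 0
  row 9 [1001]: ((0 XOR (0 IMPLIES 1)) IMPLIES ((1 IMPLIES NOT 0) IMPLIES (1 AND 1))) -> 1
  row 10 [1010]: ((1 XOR (1 IMPLIES 1)) IMPLIES ((0 IMPLIES NOT 1) IMPLIES (1 AND 0))) -> 1
  row 11 [1011]: ((1 XOR (1 IMPLIES 1)) IMPLIES ((1 IMPLIES NOT 1) IMPLIES (1 AND 1))) -> 1
  row 12 [1100]: ((0 XOR (0 IMPLIES 1)) IMPLIES ((0 IMPLIES NOT 0) IMPLIES (1 AND 0))) -> 0
  row 13 [1101]: ((0 XOR (0 IMPLIES 1)) IMPLIES ((1 IMPLIES NOT 0) IMPLIES (1 AND 1))) -> 1
  row 14 [1110]: ((1 XOR (1 IMPLIES 1)) IMPLIES ((0 IMPLIES NOT 1) IMPLIES (1 AND 0))) -> 1
  row 15 [1111]: ((1 XOR (1 IMPLIES 1)) IMPLIES ((1 IMPLIES NOT 1) IMPLIES (1 AND 1))) -> 1
Full result column, 4 rows per line (P1,P2 fixed per line; P3,P4 runs 00..11 left to right):
  rows 0-3 [P1,P2=00]: 0001  = hex 1
  rows 4-7 [P1,P2=01]: 0001  = hex 1
  rows 8-11 [P1,P2=10]: 0111  = hex 7
  rows 12-15 [P1,P2=11]: 0111  = hex 7
Output column (row 0 .. row 15) = 0001000101110111
Output column grouped in 4s = 0001 0001 0111 0111 = 0x1177
Convert to decimal digit by digit (value = value*16 + digit):
  1 -> 1
  1*16 + 1 = 17
  17*16 + 7 = 279
  279*16 + 7 = 4471
Decimal = 4471

4471


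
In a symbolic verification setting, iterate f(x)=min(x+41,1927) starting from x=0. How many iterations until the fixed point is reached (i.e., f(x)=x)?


Step 1: x=0, cap=1927, increment=41
Step 2: x grows by 41 each step until capped at 1927; fixed point is x=1927
Step 3: iterations = ceil(1927/41) = 47

47


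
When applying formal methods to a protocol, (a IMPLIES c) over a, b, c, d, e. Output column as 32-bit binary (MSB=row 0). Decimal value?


Formula: (a IMPLIES c) over a, b, c, d, e (32 rows)
Evaluate each row (bits = a,b,c,d,e, MSB first):
  row 0 [00000]: (0 IMPLIES 0) -> 1
  row 1 [00001]: (0 IMPLIES 0) -> 1
  row 2 [00010]: (0 IMPLIES 0) -> 1
  row 3 [00011]: (0 IMPLIES 0) -> 1
  row 4 [00100]: (0 IMPLIES 1) -> 1
  row 5 [00101]: (0 IMPLIES 1) -> 1
  row 6 [00110]: (0 IMPLIES 1) -> 1
  row 7 [00111]: (0 IMPLIES 1) -> 1
  row 8 [01000]: (0 IMPLIES 0) -> 1
  row 9 [01001]: (0 IMPLIES 0) -> 1
  row 10 [01010]: (0 IMPLIES 0) -> 1
  row 11 [01011]: (0 IMPLIES 0) -> 1
  row 12 [01100]: (0 IMPLIES 1) -> 1
  row 13 [01101]: (0 IMPLIES 1) -> 1
  row 14 [01110]: (0 IMPLIES 1) -> 1
  row 15 [01111]: (0 IMPLIES 1) -> 1
  row 16 [10000]: (1 IMPLIES 0) -> 0
  row 17 [10001]: (1 IMPLIES 0) -> 0
  row 18 [10010]: (1 IMPLIES 0) -> 0
  row 19 [10011]: (1 IMPLIES 0) -> 0
  row 20 [10100]: (1 IMPLIES 1) -> 1
  row 21 [10101]: (1 IMPLIES 1) -> 1
  row 22 [10110]: (1 IMPLIES 1) -> 1
  row 23 [10111]: (1 IMPLIES 1) -> 1
  row 24 [11000]: (1 IMPLIES 0) -> 0
  row 25 [11001]: (1 IMPLIES 0) -> 0
  row 26 [11010]: (1 IMPLIES 0) -> 0
  row 27 [11011]: (1 IMPLIES 0) -> 0
  row 28 [11100]: (1 IMPLIES 1) -> 1
  row 29 [11101]: (1 IMPLIES 1) -> 1
  row 30 [11110]: (1 IMPLIES 1) -> 1
  row 31 [11111]: (1 IMPLIES 1) -> 1
Full result column, 4 rows per line (a,b,c fixed per line; d,e runs 00..11 left to right):
  rows 0-3 [a,b,c=000]: 1111  = hex F
  rows 4-7 [a,b,c=001]: 1111  = hex F
  rows 8-11 [a,b,c=010]: 1111  = hex F
  rows 12-15 [a,b,c=011]: 1111  = hex F
  rows 16-19 [a,b,c=100]: 0000  = hex 0
  rows 20-23 [a,b,c=101]: 1111  = hex F
  rows 24-27 [a,b,c=110]: 0000  = hex 0
  rows 28-31 [a,b,c=111]: 1111  = hex F
Output column (row 0 .. row 31) = 11111111111111110000111100001111
Output column grouped in 4s = 1111 1111 1111 1111 0000 1111 0000 1111 = 0xFFFF0F0F
Convert to decimal digit by digit (value = value*16 + digit):
  F -> 15
  15*16 + 15 (F) = 255
  255*16 + 15 (F) = 4095
  4095*16 + 15 (F) = 65535
  65535*16 + 0 = 1048560
  1048560*16 + 15 (F) = 16776975
  16776975*16 + 0 = 268431600
  268431600*16 + 15 (F) = 4294905615
Decimal = 4294905615

4294905615


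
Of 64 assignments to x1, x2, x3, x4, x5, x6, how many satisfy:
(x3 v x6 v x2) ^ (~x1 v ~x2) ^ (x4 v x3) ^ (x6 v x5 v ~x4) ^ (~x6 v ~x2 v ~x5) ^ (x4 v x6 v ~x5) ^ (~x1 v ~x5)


CNF with 7 clauses over 6 vars (64 assignments).
An assignment satisfies CNF iff every clause has >=1 true literal.
Check each row (bits = x1,x2,x3,x4,x5,x6; clause T/F shown):
  row 0 [000000]: clauses=FTFTTTT -> 0
  row 1 [000001]: clauses=TTFTTTT -> 0
  row 2 [000010]: clauses=FTFTTFT -> 0
  row 3 [000011]: clauses=TTFTTTT -> 0
  row 4 [000100]: clauses=FTTFTTT -> 0
  (every remaining row is evaluated the same way; all 64 results are listed next)
Full result column, 8 rows per line (x1,x2,x3 fixed per line; x4,x5,x6 runs 000..111 left to right):
  rows 0-7 [x1,x2,x3=000]: 00000101  (ones: 2)
  rows 8-15 [x1,x2,x3=001]: 11010111  (ones: 6)
  rows 16-23 [x1,x2,x3=010]: 00000110  (ones: 2)
  rows 24-31 [x1,x2,x3=011]: 11000110  (ones: 4)
  rows 32-39 [x1,x2,x3=100]: 00000100  (ones: 1)
  rows 40-47 [x1,x2,x3=101]: 11000100  (ones: 3)
  rows 48-55 [x1,x2,x3=110]: 00000000  (ones: 0)
  rows 56-63 [x1,x2,x3=111]: 00000000  (ones: 0)
Satisfying assignments = 2+6+2+4+1+3+0+0 = 18

18


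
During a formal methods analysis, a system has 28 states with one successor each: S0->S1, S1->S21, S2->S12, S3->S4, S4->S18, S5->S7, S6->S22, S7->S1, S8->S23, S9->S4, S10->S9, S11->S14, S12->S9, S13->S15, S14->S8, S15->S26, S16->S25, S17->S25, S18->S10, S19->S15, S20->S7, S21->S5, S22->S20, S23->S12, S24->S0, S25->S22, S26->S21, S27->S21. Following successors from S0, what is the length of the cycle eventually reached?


Trace from S0 until a state repeats:
  S0 -> S1 -> S21 -> S5 -> S7 -> S1
S1 first seen at step 1, revisited at step 5.
Cycle length = 5 - 1 = 4

4


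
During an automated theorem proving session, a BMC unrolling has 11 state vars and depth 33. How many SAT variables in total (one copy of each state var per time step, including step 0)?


BMC unrolls to depth k, creating one copy of each state var for steps 0..k.
Step count = 33 + 1 = 34 (steps 0 through 33)
Vars per step = 11
Total = 11 * 34 = 374

374


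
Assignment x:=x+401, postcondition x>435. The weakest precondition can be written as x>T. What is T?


Formula: wp(x:=E, P) = P[E/x] (substitute E for x in postcondition)
Step 1: Postcondition: x>435
Step 2: Substitute x+401 for x: x+401>435
Step 3: Solve for x: x > 435-401 = 34

34


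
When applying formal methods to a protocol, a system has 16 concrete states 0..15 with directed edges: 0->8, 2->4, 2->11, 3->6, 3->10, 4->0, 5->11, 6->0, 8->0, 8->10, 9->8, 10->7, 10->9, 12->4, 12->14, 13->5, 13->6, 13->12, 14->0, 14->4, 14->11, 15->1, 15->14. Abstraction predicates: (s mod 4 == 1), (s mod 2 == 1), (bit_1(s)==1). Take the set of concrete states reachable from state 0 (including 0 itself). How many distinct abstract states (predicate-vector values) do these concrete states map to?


BFS from 0:
Concrete reachable: {0, 7, 8, 9, 10}
Abstract via predicates (s mod 4 == 1), (s mod 2 == 1), (bit_1(s)==1):
  (0,0,0) <- {0, 8}
  (0,0,1) <- {10}
  (0,1,1) <- {7}
  (1,1,0) <- {9}
Distinct abstract states = 4

4


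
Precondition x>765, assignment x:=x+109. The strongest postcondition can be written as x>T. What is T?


Formula: sp(P, x:=E) = exists old_x. (x = E[old_x/x]) AND P[old_x/x] (old_x is the value of x before the assignment; eliminate old_x by solving x = E[old_x/x] for old_x)
Step 1: Precondition P: x>765, i.e. old_x > 765
Step 2: Assignment gives x = old_x + 109, so old_x = x - 109
Step 3: Substitute into P: x - 109 > 765
Step 4: Simplify: x > 765+109 = 874

874


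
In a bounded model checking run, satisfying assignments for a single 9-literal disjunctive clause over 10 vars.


Step 1: Total=2^10=1024
Step 2: Unsat when all 9 false: 2^1=2
Step 3: Sat=1024-2=1022

1022


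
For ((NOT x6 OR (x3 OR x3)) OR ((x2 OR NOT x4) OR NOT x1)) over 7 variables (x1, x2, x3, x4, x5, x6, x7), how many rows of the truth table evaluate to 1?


Formula: ((NOT x6 OR (x3 OR x3)) OR ((x2 OR NOT x4) OR NOT x1)) over 7 vars (128 rows)
Evaluate each row (x1, x2, x3, x4, x5, x6, x7 as bits, MSB first):
  row 0 [0000000]: ((NOT 0 OR (0 OR 0)) OR ((0 OR NOT 0) OR NOT 0)) -> 1
  row 1 [0000001]: ((NOT 0 OR (0 OR 0)) OR ((0 OR NOT 0) OR NOT 0)) -> 1
  row 2 [0000010]: ((NOT 1 OR (0 OR 0)) OR ((0 OR NOT 0) OR NOT 0)) -> 1
  row 3 [0000011]: ((NOT 1 OR (0 OR 0)) OR ((0 OR NOT 0) OR NOT 0)) -> 1
  row 4 [0000100]: ((NOT 0 OR (0 OR 0)) OR ((0 OR NOT 0) OR NOT 0)) -> 1
  (every remaining row is evaluated the same way; all 128 results are listed next)
Full result column, 8 rows per line (x1,x2,x3,x4 fixed per line; x5,x6,x7 runs 000..111 left to right):
  rows 0-7 [x1,x2,x3,x4=0000]: 11111111  (ones: 8)
  rows 8-15 [x1,x2,x3,x4=0001]: 11111111  (ones: 8)
  rows 16-23 [x1,x2,x3,x4=0010]: 11111111  (ones: 8)
  rows 24-31 [x1,x2,x3,x4=0011]: 11111111  (ones: 8)
  rows 32-39 [x1,x2,x3,x4=0100]: 11111111  (ones: 8)
  rows 40-47 [x1,x2,x3,x4=0101]: 11111111  (ones: 8)
  rows 48-55 [x1,x2,x3,x4=0110]: 11111111  (ones: 8)
  rows 56-63 [x1,x2,x3,x4=0111]: 11111111  (ones: 8)
  rows 64-71 [x1,x2,x3,x4=1000]: 11111111  (ones: 8)
  rows 72-79 [x1,x2,x3,x4=1001]: 11001100  (ones: 4)
  rows 80-87 [x1,x2,x3,x4=1010]: 11111111  (ones: 8)
  rows 88-95 [x1,x2,x3,x4=1011]: 11111111  (ones: 8)
  rows 96-103 [x1,x2,x3,x4=1100]: 11111111  (ones: 8)
  rows 104-111 [x1,x2,x3,x4=1101]: 11111111  (ones: 8)
  rows 112-119 [x1,x2,x3,x4=1110]: 11111111  (ones: 8)
  rows 120-127 [x1,x2,x3,x4=1111]: 11111111  (ones: 8)
Count of 1-rows = 8+8+8+8+8+8+8+8+8+4+8+8+8+8+8+8 = 124

124


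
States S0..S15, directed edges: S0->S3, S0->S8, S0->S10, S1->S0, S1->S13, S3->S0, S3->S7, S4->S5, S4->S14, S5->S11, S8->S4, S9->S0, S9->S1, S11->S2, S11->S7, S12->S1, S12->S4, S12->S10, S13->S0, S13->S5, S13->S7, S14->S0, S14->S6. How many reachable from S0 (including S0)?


BFS from S0:
  layer 0: {S0}
  layer 1: {S3, S8, S10}
  layer 2: {S4, S7}
  layer 3: {S5, S14}
  layer 4: {S6, S11}
  layer 5: {S2}
Reachable set: {S0, S2, S3, S4, S5, S6, S7, S8, S10, S11, S14}
Count = 11

11


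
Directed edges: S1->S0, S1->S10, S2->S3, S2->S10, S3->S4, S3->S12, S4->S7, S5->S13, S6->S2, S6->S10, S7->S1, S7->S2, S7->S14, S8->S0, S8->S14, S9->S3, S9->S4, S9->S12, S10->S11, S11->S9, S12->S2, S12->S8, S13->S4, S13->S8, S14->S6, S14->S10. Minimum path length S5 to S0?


BFS layer-by-layer from S5:
  dist 0: {S5}
  dist 1: {S13}
  dist 2: {S4, S8}
  dist 3: {S0, S7, S14}
  -> S0 reached at distance 3
Shortest path length = 3

3


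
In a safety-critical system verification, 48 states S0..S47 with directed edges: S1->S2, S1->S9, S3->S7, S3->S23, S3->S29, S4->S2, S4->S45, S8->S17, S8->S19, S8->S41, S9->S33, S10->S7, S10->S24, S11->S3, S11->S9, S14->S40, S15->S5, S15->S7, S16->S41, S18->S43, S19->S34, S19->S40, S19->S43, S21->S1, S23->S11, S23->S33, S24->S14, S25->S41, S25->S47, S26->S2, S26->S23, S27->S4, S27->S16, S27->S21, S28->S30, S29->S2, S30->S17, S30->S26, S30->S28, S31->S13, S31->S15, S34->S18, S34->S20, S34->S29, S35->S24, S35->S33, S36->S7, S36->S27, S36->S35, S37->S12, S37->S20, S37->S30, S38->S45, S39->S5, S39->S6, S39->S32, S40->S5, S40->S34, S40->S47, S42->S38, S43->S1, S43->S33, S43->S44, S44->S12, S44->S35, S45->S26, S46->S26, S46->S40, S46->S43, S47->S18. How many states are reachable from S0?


BFS from S0:
  layer 0: {S0}
Reachable set: {S0}
Count = 1

1


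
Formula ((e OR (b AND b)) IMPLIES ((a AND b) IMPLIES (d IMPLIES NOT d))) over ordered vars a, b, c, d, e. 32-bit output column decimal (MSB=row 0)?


Formula: ((e OR (b AND b)) IMPLIES ((a AND b) IMPLIES (d IMPLIES NOT d))) over a, b, c, d, e (32 rows)
Evaluate each row (bits = a,b,c,d,e, MSB first):
  row 0 [00000]: ((0 OR (0 AND 0)) IMPLIES ((0 AND 0) IMPLIES (0 IMPLIES NOT 0))) -> 1
  row 1 [00001]: ((1 OR (0 AND 0)) IMPLIES ((0 AND 0) IMPLIES (0 IMPLIES NOT 0))) -> 1
  row 2 [00010]: ((0 OR (0 AND 0)) IMPLIES ((0 AND 0) IMPLIES (1 IMPLIES NOT 1))) -> 1
  row 3 [00011]: ((1 OR (0 AND 0)) IMPLIES ((0 AND 0) IMPLIES (1 IMPLIES NOT 1))) -> 1
  row 4 [00100]: ((0 OR (0 AND 0)) IMPLIES ((0 AND 0) IMPLIES (0 IMPLIES NOT 0))) -> 1
  row 5 [00101]: ((1 OR (0 AND 0)) IMPLIES ((0 AND 0) IMPLIES (0 IMPLIES NOT 0))) -> 1
  row 6 [00110]: ((0 OR (0 AND 0)) IMPLIES ((0 AND 0) IMPLIES (1 IMPLIES NOT 1))) -> 1
  row 7 [00111]: ((1 OR (0 AND 0)) IMPLIES ((0 AND 0) IMPLIES (1 IMPLIES NOT 1))) -> 1
  row 8 [01000]: ((0 OR (1 AND 1)) IMPLIES ((0 AND 1) IMPLIES (0 IMPLIES NOT 0))) -> 1
  row 9 [01001]: ((1 OR (1 AND 1)) IMPLIES ((0 AND 1) IMPLIES (0 IMPLIES NOT 0))) -> 1
  row 10 [01010]: ((0 OR (1 AND 1)) IMPLIES ((0 AND 1) IMPLIES (1 IMPLIES NOT 1))) -> 1
  row 11 [01011]: ((1 OR (1 AND 1)) IMPLIES ((0 AND 1) IMPLIES (1 IMPLIES NOT 1))) -> 1
  row 12 [01100]: ((0 OR (1 AND 1)) IMPLIES ((0 AND 1) IMPLIES (0 IMPLIES NOT 0))) -> 1
  row 13 [01101]: ((1 OR (1 AND 1)) IMPLIES ((0 AND 1) IMPLIES (0 IMPLIES NOT 0))) -> 1
  row 14 [01110]: ((0 OR (1 AND 1)) IMPLIES ((0 AND 1) IMPLIES (1 IMPLIES NOT 1))) -> 1
  row 15 [01111]: ((1 OR (1 AND 1)) IMPLIES ((0 AND 1) IMPLIES (1 IMPLIES NOT 1))) -> 1
  row 16 [10000]: ((0 OR (0 AND 0)) IMPLIES ((1 AND 0) IMPLIES (0 IMPLIES NOT 0))) -> 1
  row 17 [10001]: ((1 OR (0 AND 0)) IMPLIES ((1 AND 0) IMPLIES (0 IMPLIES NOT 0))) -> 1
  row 18 [10010]: ((0 OR (0 AND 0)) IMPLIES ((1 AND 0) IMPLIES (1 IMPLIES NOT 1))) -> 1
  row 19 [10011]: ((1 OR (0 AND 0)) IMPLIES ((1 AND 0) IMPLIES (1 IMPLIES NOT 1))) -> 1
  row 20 [10100]: ((0 OR (0 AND 0)) IMPLIES ((1 AND 0) IMPLIES (0 IMPLIES NOT 0))) -> 1
  row 21 [10101]: ((1 OR (0 AND 0)) IMPLIES ((1 AND 0) IMPLIES (0 IMPLIES NOT 0))) -> 1
  row 22 [10110]: ((0 OR (0 AND 0)) IMPLIES ((1 AND 0) IMPLIES (1 IMPLIES NOT 1))) -> 1
  row 23 [10111]: ((1 OR (0 AND 0)) IMPLIES ((1 AND 0) IMPLIES (1 IMPLIES NOT 1))) -> 1
  row 24 [11000]: ((0 OR (1 AND 1)) IMPLIES ((1 AND 1) IMPLIES (0 IMPLIES NOT 0))) -> 1
  row 25 [11001]: ((1 OR (1 AND 1)) IMPLIES ((1 AND 1) IMPLIES (0 IMPLIES NOT 0))) -> 1
  row 26 [11010]: ((0 OR (1 AND 1)) IMPLIES ((1 AND 1) IMPLIES (1 IMPLIES NOT 1))) -> 0
  row 27 [11011]: ((1 OR (1 AND 1)) IMPLIES ((1 AND 1) IMPLIES (1 IMPLIES NOT 1))) -> 0
  row 28 [11100]: ((0 OR (1 AND 1)) IMPLIES ((1 AND 1) IMPLIES (0 IMPLIES NOT 0))) -> 1
  row 29 [11101]: ((1 OR (1 AND 1)) IMPLIES ((1 AND 1) IMPLIES (0 IMPLIES NOT 0))) -> 1
  row 30 [11110]: ((0 OR (1 AND 1)) IMPLIES ((1 AND 1) IMPLIES (1 IMPLIES NOT 1))) -> 0
  row 31 [11111]: ((1 OR (1 AND 1)) IMPLIES ((1 AND 1) IMPLIES (1 IMPLIES NOT 1))) -> 0
Full result column, 4 rows per line (a,b,c fixed per line; d,e runs 00..11 left to right):
  rows 0-3 [a,b,c=000]: 1111  = hex F
  rows 4-7 [a,b,c=001]: 1111  = hex F
  rows 8-11 [a,b,c=010]: 1111  = hex F
  rows 12-15 [a,b,c=011]: 1111  = hex F
  rows 16-19 [a,b,c=100]: 1111  = hex F
  rows 20-23 [a,b,c=101]: 1111  = hex F
  rows 24-27 [a,b,c=110]: 1100  = hex C
  rows 28-31 [a,b,c=111]: 1100  = hex C
Output column (row 0 .. row 31) = 11111111111111111111111111001100
Output column grouped in 4s = 1111 1111 1111 1111 1111 1111 1100 1100 = 0xFFFFFFCC
Convert to decimal digit by digit (value = value*16 + digit):
  F -> 15
  15*16 + 15 (F) = 255
  255*16 + 15 (F) = 4095
  4095*16 + 15 (F) = 65535
  65535*16 + 15 (F) = 1048575
  1048575*16 + 15 (F) = 16777215
  16777215*16 + 12 (C) = 268435452
  268435452*16 + 12 (C) = 4294967244
Decimal = 4294967244

4294967244


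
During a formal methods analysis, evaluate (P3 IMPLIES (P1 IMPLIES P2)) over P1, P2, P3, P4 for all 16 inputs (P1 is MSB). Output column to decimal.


Formula: (P3 IMPLIES (P1 IMPLIES P2)) over P1, P2, P3, P4 (16 rows)
Evaluate each row (bits = P1,P2,P3,P4, MSB first):
  row 0 [0000]: (0 IMPLIES (0 IMPLIES 0)) -> 1
  row 1 [0001]: (0 IMPLIES (0 IMPLIES 0)) -> 1
  row 2 [0010]: (1 IMPLIES (0 IMPLIES 0)) -> 1
  row 3 [0011]: (1 IMPLIES (0 IMPLIES 0)) -> 1
  row 4 [0100]: (0 IMPLIES (0 IMPLIES 1)) -> 1
  row 5 [0101]: (0 IMPLIES (0 IMPLIES 1)) -> 1
  row 6 [0110]: (1 IMPLIES (0 IMPLIES 1)) -> 1
  row 7 [0111]: (1 IMPLIES (0 IMPLIES 1)) -> 1
  row 8 [1000]: (0 IMPLIES (1 IMPLIES 0)) -> 1
  row 9 [1001]: (0 IMPLIES (1 IMPLIES 0)) -> 1
  row 10 [1010]: (1 IMPLIES (1 IMPLIES 0)) -> 0
  row 11 [1011]: (1 IMPLIES (1 IMPLIES 0)) -> 0
  row 12 [1100]: (0 IMPLIES (1 IMPLIES 1)) -> 1
  row 13 [1101]: (0 IMPLIES (1 IMPLIES 1)) -> 1
  row 14 [1110]: (1 IMPLIES (1 IMPLIES 1)) -> 1
  row 15 [1111]: (1 IMPLIES (1 IMPLIES 1)) -> 1
Full result column, 4 rows per line (P1,P2 fixed per line; P3,P4 runs 00..11 left to right):
  rows 0-3 [P1,P2=00]: 1111  = hex F
  rows 4-7 [P1,P2=01]: 1111  = hex F
  rows 8-11 [P1,P2=10]: 1100  = hex C
  rows 12-15 [P1,P2=11]: 1111  = hex F
Output column (row 0 .. row 15) = 1111111111001111
Output column grouped in 4s = 1111 1111 1100 1111 = 0xFFCF
Convert to decimal digit by digit (value = value*16 + digit):
  F -> 15
  15*16 + 15 (F) = 255
  255*16 + 12 (C) = 4092
  4092*16 + 15 (F) = 65487
Decimal = 65487

65487


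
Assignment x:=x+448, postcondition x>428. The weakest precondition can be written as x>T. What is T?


Formula: wp(x:=E, P) = P[E/x] (substitute E for x in postcondition)
Step 1: Postcondition: x>428
Step 2: Substitute x+448 for x: x+448>428
Step 3: Solve for x: x > 428-448 = -20

-20


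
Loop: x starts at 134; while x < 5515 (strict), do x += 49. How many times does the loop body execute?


Step 1: x goes from 134 toward 5515 by 49; the body runs while x<5515, so iterations = ceil((bound-start)/step)
Step 2: Distance=5381
Step 3: ceil(5381/49)=110

110


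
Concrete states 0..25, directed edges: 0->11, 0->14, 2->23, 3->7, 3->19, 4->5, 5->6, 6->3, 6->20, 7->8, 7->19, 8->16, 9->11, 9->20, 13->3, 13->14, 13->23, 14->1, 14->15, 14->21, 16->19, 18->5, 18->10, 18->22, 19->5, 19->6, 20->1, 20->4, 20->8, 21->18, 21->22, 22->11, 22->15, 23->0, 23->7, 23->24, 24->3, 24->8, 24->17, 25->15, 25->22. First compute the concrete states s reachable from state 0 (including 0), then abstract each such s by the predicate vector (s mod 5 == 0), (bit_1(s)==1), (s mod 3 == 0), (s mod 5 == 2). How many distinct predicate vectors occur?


BFS from 0:
Concrete reachable: {0, 1, 3, 4, 5, 6, 7, 8, 10, 11, 14, 15, 16, 18, 19, 20, 21, 22}
Abstract via predicates (s mod 5 == 0), (bit_1(s)==1), (s mod 3 == 0), (s mod 5 == 2):
  (0,0,0,0) <- {1, 4, 8, 16}
  (0,0,1,0) <- {21}
  (0,1,0,0) <- {11, 14, 19}
  (0,1,0,1) <- {7, 22}
  (0,1,1,0) <- {3, 6, 18}
  (1,0,0,0) <- {5, 20}
  (1,0,1,0) <- {0}
  (1,1,0,0) <- {10}
  (1,1,1,0) <- {15}
Distinct abstract states = 9

9


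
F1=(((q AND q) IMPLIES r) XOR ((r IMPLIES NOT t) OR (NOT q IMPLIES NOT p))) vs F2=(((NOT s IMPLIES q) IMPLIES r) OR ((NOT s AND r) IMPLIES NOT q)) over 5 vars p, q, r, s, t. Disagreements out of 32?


F1 = (((q AND q) IMPLIES r) XOR ((r IMPLIES NOT t) OR (NOT q IMPLIES NOT p)))
F2 = (((NOT s IMPLIES q) IMPLIES r) OR ((NOT s AND r) IMPLIES NOT q))
Evaluate both on each of 32 rows (bits = p,q,r,s,t):
  row 0 [00000]: F1=0 F2=1 (differ) -> 1
  row 1 [00001]: F1=0 F2=1 (differ) -> 1
  row 2 [00010]: F1=0 F2=1 (differ) -> 1
  row 3 [00011]: F1=0 F2=1 (differ) -> 1
  row 4 [00100]: F1=0 F2=1 (differ) -> 1
  row 5 [00101]: F1=0 F2=1 (differ) -> 1
  row 6 [00110]: F1=0 F2=1 (differ) -> 1
  row 7 [00111]: F1=0 F2=1 (differ) -> 1
  row 8 [01000]: F1=1 F2=1 -> 0
  row 9 [01001]: F1=1 F2=1 -> 0
  row 10 [01010]: F1=1 F2=1 -> 0
  row 11 [01011]: F1=1 F2=1 -> 0
  row 12 [01100]: F1=0 F2=1 (differ) -> 1
  row 13 [01101]: F1=0 F2=1 (differ) -> 1
  row 14 [01110]: F1=0 F2=1 (differ) -> 1
  row 15 [01111]: F1=0 F2=1 (differ) -> 1
  row 16 [10000]: F1=0 F2=1 (differ) -> 1
  row 17 [10001]: F1=0 F2=1 (differ) -> 1
  row 18 [10010]: F1=0 F2=1 (differ) -> 1
  row 19 [10011]: F1=0 F2=1 (differ) -> 1
  row 20 [10100]: F1=0 F2=1 (differ) -> 1
  row 21 [10101]: F1=1 F2=1 -> 0
  row 22 [10110]: F1=0 F2=1 (differ) -> 1
  row 23 [10111]: F1=1 F2=1 -> 0
  row 24 [11000]: F1=1 F2=1 -> 0
  row 25 [11001]: F1=1 F2=1 -> 0
  row 26 [11010]: F1=1 F2=1 -> 0
  row 27 [11011]: F1=1 F2=1 -> 0
  row 28 [11100]: F1=0 F2=1 (differ) -> 1
  row 29 [11101]: F1=0 F2=1 (differ) -> 1
  row 30 [11110]: F1=0 F2=1 (differ) -> 1
  row 31 [11111]: F1=0 F2=1 (differ) -> 1
Full result column, 8 rows per line (p,q fixed per line; r,s,t runs 000..111 left to right):
  rows 0-7 [p,q=00]: 11111111  (ones: 8)
  rows 8-15 [p,q=01]: 00001111  (ones: 4)
  rows 16-23 [p,q=10]: 11111010  (ones: 6)
  rows 24-31 [p,q=11]: 00001111  (ones: 4)
Disagreements = 8+4+6+4 = 22

22


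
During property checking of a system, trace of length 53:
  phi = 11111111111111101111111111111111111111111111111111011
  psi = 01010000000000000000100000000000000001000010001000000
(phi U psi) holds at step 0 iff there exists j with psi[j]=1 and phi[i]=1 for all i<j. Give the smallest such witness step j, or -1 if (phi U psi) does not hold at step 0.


(phi U psi) at 0: need smallest j with psi[j]=1 and phi[i]=1 for all i in [0,j).
Scan from step 0:
  step 0: phi=1, psi=0 -> continue
  step 1: psi=1 and phi held for [0,1) -> witness found
Witness step = 1

1
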